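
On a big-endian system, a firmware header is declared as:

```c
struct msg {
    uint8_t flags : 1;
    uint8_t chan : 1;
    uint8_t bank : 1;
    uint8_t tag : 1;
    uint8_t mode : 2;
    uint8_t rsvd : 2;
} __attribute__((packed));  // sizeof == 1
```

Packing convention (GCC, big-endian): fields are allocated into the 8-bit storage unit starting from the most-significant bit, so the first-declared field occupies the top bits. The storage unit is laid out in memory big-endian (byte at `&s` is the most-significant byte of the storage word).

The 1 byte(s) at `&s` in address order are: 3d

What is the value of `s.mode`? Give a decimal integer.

3

[0]=0x3d (big-endian) → word 0x3d
flags:1 @ bit 7 → (0x3d>>7)&0x1 = 0x0
chan:1 @ bit 6 → (0x3d>>6)&0x1 = 0x0
bank:1 @ bit 5 → (0x3d>>5)&0x1 = 0x1
tag:1 @ bit 4 → (0x3d>>4)&0x1 = 0x1
mode:2 @ bit 2 → (0x3d>>2)&0x3 = 0x3  ←
rsvd:2 @ bit 0 → (0x3d>>0)&0x3 = 0x1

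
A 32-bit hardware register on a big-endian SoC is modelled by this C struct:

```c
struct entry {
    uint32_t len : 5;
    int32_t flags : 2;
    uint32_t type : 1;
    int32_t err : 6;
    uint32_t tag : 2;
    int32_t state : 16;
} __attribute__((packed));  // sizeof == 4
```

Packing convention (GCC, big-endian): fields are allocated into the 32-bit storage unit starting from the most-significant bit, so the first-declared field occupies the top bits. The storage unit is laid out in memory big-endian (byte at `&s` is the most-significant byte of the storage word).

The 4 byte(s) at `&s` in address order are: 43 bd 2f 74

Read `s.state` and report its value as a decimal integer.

[0]=0x43 [1]=0xbd [2]=0x2f [3]=0x74 (big-endian) → word 0x43bd2f74
len [27+:5] = (word>>27) & 0x1f = 8
flags [25+:2] = (word>>25) & 0x3 = 1
type [24+:1] = (word>>24) & 0x1 = 1
err [18+:6] = (word>>18) & 0x3f = 47
tag [16+:2] = (word>>16) & 0x3 = 1
state [0+:16] = (word>>0) & 0xffff = 12148  ←
state signed 16b, MSB=0: value = 12148

12148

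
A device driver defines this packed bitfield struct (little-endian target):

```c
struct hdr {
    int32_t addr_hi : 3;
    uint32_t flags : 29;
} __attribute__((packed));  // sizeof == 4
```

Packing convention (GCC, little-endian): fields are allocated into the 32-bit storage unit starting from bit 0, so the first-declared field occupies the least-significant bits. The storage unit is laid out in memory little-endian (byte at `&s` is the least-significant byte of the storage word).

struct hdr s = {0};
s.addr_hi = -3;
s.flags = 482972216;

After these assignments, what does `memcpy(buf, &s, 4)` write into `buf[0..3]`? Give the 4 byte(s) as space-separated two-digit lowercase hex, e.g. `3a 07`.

addr_hi (3b) val=-3 bits=0x5 at bit 0: 0x00000005
flags (29b) val=482972216 bits=0x1cc99238 at bit 3: 0xe64c91c5
word = 0xe64c91c5 → little-endian bytes:
  [0]=0xc5  [1]=0x91  [2]=0x4c  [3]=0xe6

c5 91 4c e6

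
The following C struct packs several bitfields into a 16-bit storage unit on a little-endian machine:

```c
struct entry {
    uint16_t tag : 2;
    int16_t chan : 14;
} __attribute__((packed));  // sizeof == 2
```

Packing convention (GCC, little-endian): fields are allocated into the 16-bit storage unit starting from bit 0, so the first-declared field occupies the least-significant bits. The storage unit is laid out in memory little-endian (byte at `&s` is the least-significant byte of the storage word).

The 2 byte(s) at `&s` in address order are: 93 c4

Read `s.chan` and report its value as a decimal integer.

-3804

[0]=0x93 [1]=0xc4 (little-endian) → word 0xc493
tag [0+:2] = (word>>0) & 0x3 = 3
chan [2+:14] = (word>>2) & 0x3fff = 12580  ←
chan signed 14b, MSB=1: 12580 - 16384 = -3804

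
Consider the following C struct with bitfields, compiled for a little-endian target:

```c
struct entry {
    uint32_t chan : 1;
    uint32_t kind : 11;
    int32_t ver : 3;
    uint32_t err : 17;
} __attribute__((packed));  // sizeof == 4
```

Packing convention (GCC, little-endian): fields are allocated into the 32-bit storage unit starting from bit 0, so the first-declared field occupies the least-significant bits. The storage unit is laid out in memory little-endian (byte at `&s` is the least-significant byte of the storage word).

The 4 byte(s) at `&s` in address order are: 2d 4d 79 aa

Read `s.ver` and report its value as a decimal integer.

[0]=0x2d [1]=0x4d [2]=0x79 [3]=0xaa (little-endian) → word 0xaa794d2d
chan:1 @ bit 0 → (0xaa794d2d>>0)&0x1 = 0x1
kind:11 @ bit 1 → (0xaa794d2d>>1)&0x7ff = 0x696
ver:3 @ bit 12 → (0xaa794d2d>>12)&0x7 = 0x4  ←
err:17 @ bit 15 → (0xaa794d2d>>15)&0x1ffff = 0x154f2
ver signed 3b, MSB=1: 4 - 8 = -4

-4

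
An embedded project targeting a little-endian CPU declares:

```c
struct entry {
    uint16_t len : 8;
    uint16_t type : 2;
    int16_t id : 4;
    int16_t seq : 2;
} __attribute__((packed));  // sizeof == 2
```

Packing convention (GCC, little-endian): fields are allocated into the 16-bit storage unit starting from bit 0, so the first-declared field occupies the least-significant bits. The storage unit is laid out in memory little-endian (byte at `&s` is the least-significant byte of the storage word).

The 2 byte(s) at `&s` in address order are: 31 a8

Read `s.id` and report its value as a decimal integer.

-6

[0]=0x31 [1]=0xa8 (little-endian) → word 0xa831
len [0+:8] = (word>>0) & 0xff = 49
type [8+:2] = (word>>8) & 0x3 = 0
id [10+:4] = (word>>10) & 0xf = 10  ←
seq [14+:2] = (word>>14) & 0x3 = 2
id signed 4b, MSB=1: 10 - 16 = -6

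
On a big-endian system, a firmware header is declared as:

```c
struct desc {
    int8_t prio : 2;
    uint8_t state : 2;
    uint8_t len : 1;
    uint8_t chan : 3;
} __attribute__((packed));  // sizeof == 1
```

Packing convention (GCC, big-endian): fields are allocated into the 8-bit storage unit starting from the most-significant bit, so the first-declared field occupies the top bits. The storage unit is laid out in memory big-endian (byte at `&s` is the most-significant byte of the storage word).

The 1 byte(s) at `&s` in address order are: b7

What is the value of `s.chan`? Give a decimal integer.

7

[0]=0xb7 (big-endian) → word 0xb7
prio [6+:2] = (word>>6) & 0x3 = 2
state [4+:2] = (word>>4) & 0x3 = 3
len [3+:1] = (word>>3) & 0x1 = 0
chan [0+:3] = (word>>0) & 0x7 = 7  ←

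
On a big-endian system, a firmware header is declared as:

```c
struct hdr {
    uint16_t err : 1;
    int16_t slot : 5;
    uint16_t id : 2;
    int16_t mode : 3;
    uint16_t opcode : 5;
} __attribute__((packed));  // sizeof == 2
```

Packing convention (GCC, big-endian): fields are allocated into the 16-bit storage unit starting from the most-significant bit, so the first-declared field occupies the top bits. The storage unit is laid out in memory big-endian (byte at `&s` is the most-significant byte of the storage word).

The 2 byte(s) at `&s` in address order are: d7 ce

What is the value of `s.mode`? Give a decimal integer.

[0]=0xd7 [1]=0xce (big-endian) → word 0xd7ce
err [15+:1] = (word>>15) & 0x1 = 1
slot [10+:5] = (word>>10) & 0x1f = 21
id [8+:2] = (word>>8) & 0x3 = 3
mode [5+:3] = (word>>5) & 0x7 = 6  ←
opcode [0+:5] = (word>>0) & 0x1f = 14
mode signed 3b, MSB=1: 6 - 8 = -2

-2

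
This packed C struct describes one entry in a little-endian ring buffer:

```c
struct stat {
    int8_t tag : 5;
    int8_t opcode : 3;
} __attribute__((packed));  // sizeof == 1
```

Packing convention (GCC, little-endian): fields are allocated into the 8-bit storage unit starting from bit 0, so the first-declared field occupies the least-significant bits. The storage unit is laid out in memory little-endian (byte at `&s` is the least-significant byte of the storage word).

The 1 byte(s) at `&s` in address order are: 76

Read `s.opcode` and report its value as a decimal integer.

[0]=0x76 (little-endian) → word 0x76
tag:5 @ bit 0 → (0x76>>0)&0x1f = 0x16
opcode:3 @ bit 5 → (0x76>>5)&0x7 = 0x3  ←
opcode signed 3b, MSB=0: value = 3

3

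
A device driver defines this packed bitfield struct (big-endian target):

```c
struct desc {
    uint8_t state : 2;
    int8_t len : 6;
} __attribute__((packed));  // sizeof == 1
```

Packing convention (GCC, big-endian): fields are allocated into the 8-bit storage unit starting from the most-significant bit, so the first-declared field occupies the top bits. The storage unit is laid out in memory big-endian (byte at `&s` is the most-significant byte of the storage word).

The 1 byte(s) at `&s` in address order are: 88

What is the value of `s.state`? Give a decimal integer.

[0]=0x88 (big-endian) → word 0x88
state:2 @ bit 6 → (0x88>>6)&0x3 = 0x2  ←
len:6 @ bit 0 → (0x88>>0)&0x3f = 0x8

2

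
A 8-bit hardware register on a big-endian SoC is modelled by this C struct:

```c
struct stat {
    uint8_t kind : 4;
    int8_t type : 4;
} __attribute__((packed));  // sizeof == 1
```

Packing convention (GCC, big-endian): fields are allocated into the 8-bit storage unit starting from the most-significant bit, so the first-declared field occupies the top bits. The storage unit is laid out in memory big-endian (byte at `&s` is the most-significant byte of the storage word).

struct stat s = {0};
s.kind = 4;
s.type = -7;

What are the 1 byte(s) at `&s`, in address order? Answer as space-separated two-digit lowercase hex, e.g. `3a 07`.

kind (4b) val=4 bits=0x4 at bit 4: 0x40
type (4b) val=-7 bits=0x9 at bit 0: 0x49
word = 0x49 → big-endian bytes:
  [0]=0x49

49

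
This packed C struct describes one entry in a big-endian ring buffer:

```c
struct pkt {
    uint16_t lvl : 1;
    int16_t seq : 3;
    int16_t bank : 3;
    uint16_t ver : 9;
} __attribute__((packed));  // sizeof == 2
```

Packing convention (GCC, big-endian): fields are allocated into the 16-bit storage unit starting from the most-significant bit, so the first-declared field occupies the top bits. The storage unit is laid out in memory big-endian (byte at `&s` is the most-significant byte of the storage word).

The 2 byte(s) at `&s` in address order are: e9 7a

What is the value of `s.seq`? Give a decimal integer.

-2

[0]=0xe9 [1]=0x7a (big-endian) → word 0xe97a
lvl:1 @ bit 15 → (0xe97a>>15)&0x1 = 0x1
seq:3 @ bit 12 → (0xe97a>>12)&0x7 = 0x6  ←
bank:3 @ bit 9 → (0xe97a>>9)&0x7 = 0x4
ver:9 @ bit 0 → (0xe97a>>0)&0x1ff = 0x17a
seq signed 3b, MSB=1: 6 - 8 = -2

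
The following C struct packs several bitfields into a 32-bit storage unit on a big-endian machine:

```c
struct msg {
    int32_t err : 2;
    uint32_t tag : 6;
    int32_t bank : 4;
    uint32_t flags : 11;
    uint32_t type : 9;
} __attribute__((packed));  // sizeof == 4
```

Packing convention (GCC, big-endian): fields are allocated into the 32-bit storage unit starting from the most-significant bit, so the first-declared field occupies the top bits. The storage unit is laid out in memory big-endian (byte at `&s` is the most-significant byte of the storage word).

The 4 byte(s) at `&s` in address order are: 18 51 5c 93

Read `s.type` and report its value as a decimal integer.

[0]=0x18 [1]=0x51 [2]=0x5c [3]=0x93 (big-endian) → word 0x18515c93
err:2 @ bit 30 → (0x18515c93>>30)&0x3 = 0x0
tag:6 @ bit 24 → (0x18515c93>>24)&0x3f = 0x18
bank:4 @ bit 20 → (0x18515c93>>20)&0xf = 0x5
flags:11 @ bit 9 → (0x18515c93>>9)&0x7ff = 0xae
type:9 @ bit 0 → (0x18515c93>>0)&0x1ff = 0x93  ←

147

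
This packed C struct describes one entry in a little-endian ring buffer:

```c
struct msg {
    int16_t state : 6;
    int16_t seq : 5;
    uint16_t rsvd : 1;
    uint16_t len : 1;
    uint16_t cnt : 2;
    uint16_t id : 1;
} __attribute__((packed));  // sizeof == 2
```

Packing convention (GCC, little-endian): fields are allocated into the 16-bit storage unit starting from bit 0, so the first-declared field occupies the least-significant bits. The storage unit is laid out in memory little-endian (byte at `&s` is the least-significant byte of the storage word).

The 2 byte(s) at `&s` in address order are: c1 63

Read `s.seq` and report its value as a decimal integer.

[0]=0xc1 [1]=0x63 (little-endian) → word 0x63c1
state [0+:6] = (word>>0) & 0x3f = 1
seq [6+:5] = (word>>6) & 0x1f = 15  ←
rsvd [11+:1] = (word>>11) & 0x1 = 0
len [12+:1] = (word>>12) & 0x1 = 0
cnt [13+:2] = (word>>13) & 0x3 = 3
id [15+:1] = (word>>15) & 0x1 = 0
seq signed 5b, MSB=0: value = 15

15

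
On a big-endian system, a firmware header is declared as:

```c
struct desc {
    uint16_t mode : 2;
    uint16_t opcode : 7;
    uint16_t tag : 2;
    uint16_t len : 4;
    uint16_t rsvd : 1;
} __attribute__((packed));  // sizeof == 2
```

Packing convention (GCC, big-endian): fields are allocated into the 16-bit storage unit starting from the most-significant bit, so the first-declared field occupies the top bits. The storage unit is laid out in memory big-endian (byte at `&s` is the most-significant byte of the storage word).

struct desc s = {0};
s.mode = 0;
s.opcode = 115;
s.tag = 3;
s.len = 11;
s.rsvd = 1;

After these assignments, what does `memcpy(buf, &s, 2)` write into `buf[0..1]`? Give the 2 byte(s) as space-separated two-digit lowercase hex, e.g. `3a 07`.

39 f7

mode (2b) val=0 bits=0x0 at bit 14: 0x0000
opcode (7b) val=115 bits=0x73 at bit 7: 0x3980
tag (2b) val=3 bits=0x3 at bit 5: 0x39e0
len (4b) val=11 bits=0xb at bit 1: 0x39f6
rsvd (1b) val=1 bits=0x1 at bit 0: 0x39f7
word = 0x39f7 → big-endian bytes:
  [0]=0x39  [1]=0xf7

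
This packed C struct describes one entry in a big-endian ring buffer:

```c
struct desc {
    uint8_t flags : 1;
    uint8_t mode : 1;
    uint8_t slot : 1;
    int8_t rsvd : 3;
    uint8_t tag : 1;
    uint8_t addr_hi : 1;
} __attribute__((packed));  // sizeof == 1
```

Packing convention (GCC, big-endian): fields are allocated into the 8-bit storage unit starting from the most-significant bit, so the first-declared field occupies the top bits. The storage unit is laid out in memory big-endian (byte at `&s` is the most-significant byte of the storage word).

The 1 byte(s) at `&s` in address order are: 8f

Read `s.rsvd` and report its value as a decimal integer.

[0]=0x8f (big-endian) → word 0x8f
flags [7+:1] = (word>>7) & 0x1 = 1
mode [6+:1] = (word>>6) & 0x1 = 0
slot [5+:1] = (word>>5) & 0x1 = 0
rsvd [2+:3] = (word>>2) & 0x7 = 3  ←
tag [1+:1] = (word>>1) & 0x1 = 1
addr_hi [0+:1] = (word>>0) & 0x1 = 1
rsvd signed 3b, MSB=0: value = 3

3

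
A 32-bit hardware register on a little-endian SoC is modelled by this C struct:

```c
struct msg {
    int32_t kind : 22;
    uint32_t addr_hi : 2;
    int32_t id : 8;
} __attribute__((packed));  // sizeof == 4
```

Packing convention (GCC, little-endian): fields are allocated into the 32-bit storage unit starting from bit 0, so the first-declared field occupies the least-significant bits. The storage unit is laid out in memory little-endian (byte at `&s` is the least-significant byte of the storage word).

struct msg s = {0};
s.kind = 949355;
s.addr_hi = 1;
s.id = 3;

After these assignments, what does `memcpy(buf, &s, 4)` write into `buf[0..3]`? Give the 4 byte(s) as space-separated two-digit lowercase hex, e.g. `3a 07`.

6b 7c 4e 03

[0+:22] kind=949355 & 0x3fffff = 0xe7c6b; word=0x000e7c6b
[22+:2] addr_hi=1 & 0x3 = 0x1; word=0x004e7c6b
[24+:8] id=3 & 0xff = 0x3; word=0x034e7c6b
word = 0x034e7c6b → little-endian bytes:
  [0]=0x6b  [1]=0x7c  [2]=0x4e  [3]=0x03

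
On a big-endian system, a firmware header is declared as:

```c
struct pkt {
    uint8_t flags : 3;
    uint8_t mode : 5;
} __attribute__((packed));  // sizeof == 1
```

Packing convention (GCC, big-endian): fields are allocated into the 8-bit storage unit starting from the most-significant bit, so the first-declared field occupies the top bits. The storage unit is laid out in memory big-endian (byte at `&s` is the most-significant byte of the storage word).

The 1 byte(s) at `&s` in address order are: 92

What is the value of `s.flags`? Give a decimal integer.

4

[0]=0x92 (big-endian) → word 0x92
flags [5+:3] = (word>>5) & 0x7 = 4  ←
mode [0+:5] = (word>>0) & 0x1f = 18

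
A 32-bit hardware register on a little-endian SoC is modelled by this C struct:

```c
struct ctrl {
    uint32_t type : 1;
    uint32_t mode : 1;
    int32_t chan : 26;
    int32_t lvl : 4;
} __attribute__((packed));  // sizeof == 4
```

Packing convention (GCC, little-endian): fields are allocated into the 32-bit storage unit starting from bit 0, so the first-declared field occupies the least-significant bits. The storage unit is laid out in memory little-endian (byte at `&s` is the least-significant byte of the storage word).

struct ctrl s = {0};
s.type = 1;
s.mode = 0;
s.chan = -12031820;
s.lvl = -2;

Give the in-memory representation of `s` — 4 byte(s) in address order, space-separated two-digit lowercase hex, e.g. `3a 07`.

d1 a2 21 ed

type (1b) val=1 bits=0x1 at bit 0: 0x00000001
mode (1b) val=0 bits=0x0 at bit 1: 0x00000001
chan (26b) val=-12031820 bits=0x34868b4 at bit 2: 0x0d21a2d1
lvl (4b) val=-2 bits=0xe at bit 28: 0xed21a2d1
word = 0xed21a2d1 → little-endian bytes:
  [0]=0xd1  [1]=0xa2  [2]=0x21  [3]=0xed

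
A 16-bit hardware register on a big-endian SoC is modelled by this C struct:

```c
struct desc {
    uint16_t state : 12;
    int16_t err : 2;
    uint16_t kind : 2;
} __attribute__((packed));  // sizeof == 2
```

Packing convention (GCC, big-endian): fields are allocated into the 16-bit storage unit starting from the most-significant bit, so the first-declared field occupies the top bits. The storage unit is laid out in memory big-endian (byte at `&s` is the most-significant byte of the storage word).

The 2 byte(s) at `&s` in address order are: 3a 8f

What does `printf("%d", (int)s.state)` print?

936

[0]=0x3a [1]=0x8f (big-endian) → word 0x3a8f
state:12 @ bit 4 → (0x3a8f>>4)&0xfff = 0x3a8  ←
err:2 @ bit 2 → (0x3a8f>>2)&0x3 = 0x3
kind:2 @ bit 0 → (0x3a8f>>0)&0x3 = 0x3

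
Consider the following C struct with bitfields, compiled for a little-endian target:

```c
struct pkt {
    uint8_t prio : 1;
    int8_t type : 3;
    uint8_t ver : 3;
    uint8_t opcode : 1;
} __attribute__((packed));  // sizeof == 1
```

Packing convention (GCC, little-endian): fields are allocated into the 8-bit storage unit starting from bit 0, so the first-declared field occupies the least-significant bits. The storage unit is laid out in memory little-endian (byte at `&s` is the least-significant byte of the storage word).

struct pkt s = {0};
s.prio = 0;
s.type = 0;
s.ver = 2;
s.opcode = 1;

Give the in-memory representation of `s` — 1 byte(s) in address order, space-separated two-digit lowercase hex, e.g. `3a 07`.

prio (1b) val=0 bits=0x0 at bit 0: 0x00
type (3b) val=0 bits=0x0 at bit 1: 0x00
ver (3b) val=2 bits=0x2 at bit 4: 0x20
opcode (1b) val=1 bits=0x1 at bit 7: 0xa0
word = 0xa0 → little-endian bytes:
  [0]=0xa0

a0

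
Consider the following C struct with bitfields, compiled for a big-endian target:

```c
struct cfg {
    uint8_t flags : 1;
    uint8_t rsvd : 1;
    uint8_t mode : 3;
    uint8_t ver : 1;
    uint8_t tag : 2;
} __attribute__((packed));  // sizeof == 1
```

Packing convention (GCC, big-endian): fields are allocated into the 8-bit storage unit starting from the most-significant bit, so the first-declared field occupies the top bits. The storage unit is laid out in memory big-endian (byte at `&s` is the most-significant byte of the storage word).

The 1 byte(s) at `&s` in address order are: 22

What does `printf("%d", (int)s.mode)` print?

4

[0]=0x22 (big-endian) → word 0x22
flags:1 @ bit 7 → (0x22>>7)&0x1 = 0x0
rsvd:1 @ bit 6 → (0x22>>6)&0x1 = 0x0
mode:3 @ bit 3 → (0x22>>3)&0x7 = 0x4  ←
ver:1 @ bit 2 → (0x22>>2)&0x1 = 0x0
tag:2 @ bit 0 → (0x22>>0)&0x3 = 0x2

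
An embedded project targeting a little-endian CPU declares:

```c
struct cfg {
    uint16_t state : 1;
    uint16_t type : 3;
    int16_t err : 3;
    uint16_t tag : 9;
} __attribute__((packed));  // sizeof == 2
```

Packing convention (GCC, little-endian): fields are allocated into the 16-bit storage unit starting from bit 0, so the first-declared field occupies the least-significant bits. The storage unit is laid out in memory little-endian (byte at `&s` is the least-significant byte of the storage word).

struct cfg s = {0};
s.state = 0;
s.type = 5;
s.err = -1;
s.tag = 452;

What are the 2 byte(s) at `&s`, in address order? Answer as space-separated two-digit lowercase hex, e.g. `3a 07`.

[0+:1] state=0 & 0x1 = 0x0; word=0x0000
[1+:3] type=5 & 0x7 = 0x5; word=0x000a
[4+:3] err=-1 & 0x7 = 0x7; word=0x007a
[7+:9] tag=452 & 0x1ff = 0x1c4; word=0xe27a
word = 0xe27a → little-endian bytes:
  [0]=0x7a  [1]=0xe2

7a e2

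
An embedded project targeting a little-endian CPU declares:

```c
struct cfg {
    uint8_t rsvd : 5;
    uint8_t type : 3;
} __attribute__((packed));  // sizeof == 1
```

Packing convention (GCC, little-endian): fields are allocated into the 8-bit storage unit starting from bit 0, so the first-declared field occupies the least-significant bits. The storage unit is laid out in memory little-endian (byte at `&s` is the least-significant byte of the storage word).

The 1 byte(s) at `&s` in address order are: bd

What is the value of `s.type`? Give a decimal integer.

5

[0]=0xbd (little-endian) → word 0xbd
rsvd:5 @ bit 0 → (0xbd>>0)&0x1f = 0x1d
type:3 @ bit 5 → (0xbd>>5)&0x7 = 0x5  ←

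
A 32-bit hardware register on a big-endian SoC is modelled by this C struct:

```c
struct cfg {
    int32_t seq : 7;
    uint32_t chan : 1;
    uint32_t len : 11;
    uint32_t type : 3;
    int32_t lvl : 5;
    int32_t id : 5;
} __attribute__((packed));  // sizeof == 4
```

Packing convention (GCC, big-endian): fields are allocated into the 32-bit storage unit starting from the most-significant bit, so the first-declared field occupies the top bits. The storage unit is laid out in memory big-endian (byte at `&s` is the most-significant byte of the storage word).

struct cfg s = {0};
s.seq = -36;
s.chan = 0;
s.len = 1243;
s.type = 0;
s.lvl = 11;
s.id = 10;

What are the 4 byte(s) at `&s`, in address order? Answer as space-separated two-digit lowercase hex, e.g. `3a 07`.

[25+:7] seq=-36 & 0x7f = 0x5c; word=0xb8000000
[24+:1] chan=0 & 0x1 = 0x0; word=0xb8000000
[13+:11] len=1243 & 0x7ff = 0x4db; word=0xb89b6000
[10+:3] type=0 & 0x7 = 0x0; word=0xb89b6000
[5+:5] lvl=11 & 0x1f = 0xb; word=0xb89b6160
[0+:5] id=10 & 0x1f = 0xa; word=0xb89b616a
word = 0xb89b616a → big-endian bytes:
  [0]=0xb8  [1]=0x9b  [2]=0x61  [3]=0x6a

b8 9b 61 6a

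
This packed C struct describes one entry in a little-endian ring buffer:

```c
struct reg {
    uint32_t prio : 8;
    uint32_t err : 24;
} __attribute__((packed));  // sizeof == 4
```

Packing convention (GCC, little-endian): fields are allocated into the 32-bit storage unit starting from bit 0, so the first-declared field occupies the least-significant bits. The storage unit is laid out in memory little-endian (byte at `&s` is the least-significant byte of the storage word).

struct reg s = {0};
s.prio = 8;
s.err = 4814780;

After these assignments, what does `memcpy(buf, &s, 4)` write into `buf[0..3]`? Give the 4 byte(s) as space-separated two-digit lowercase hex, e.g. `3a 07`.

[0+:8] prio=8 & 0xff = 0x8; word=0x00000008
[8+:24] err=4814780 & 0xffffff = 0x4977bc; word=0x4977bc08
word = 0x4977bc08 → little-endian bytes:
  [0]=0x08  [1]=0xbc  [2]=0x77  [3]=0x49

08 bc 77 49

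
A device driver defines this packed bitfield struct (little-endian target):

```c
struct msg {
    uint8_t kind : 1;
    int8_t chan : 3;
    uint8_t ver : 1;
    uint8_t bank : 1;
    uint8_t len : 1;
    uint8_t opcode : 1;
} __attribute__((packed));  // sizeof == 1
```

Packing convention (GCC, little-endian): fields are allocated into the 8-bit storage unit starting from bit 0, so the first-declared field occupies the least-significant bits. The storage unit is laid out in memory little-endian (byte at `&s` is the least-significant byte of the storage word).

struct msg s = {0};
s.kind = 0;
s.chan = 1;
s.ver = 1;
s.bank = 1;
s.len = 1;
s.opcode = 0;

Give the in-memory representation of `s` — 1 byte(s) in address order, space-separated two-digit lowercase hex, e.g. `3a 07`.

kind (1b) val=0 bits=0x0 at bit 0: 0x00
chan (3b) val=1 bits=0x1 at bit 1: 0x02
ver (1b) val=1 bits=0x1 at bit 4: 0x12
bank (1b) val=1 bits=0x1 at bit 5: 0x32
len (1b) val=1 bits=0x1 at bit 6: 0x72
opcode (1b) val=0 bits=0x0 at bit 7: 0x72
word = 0x72 → little-endian bytes:
  [0]=0x72

72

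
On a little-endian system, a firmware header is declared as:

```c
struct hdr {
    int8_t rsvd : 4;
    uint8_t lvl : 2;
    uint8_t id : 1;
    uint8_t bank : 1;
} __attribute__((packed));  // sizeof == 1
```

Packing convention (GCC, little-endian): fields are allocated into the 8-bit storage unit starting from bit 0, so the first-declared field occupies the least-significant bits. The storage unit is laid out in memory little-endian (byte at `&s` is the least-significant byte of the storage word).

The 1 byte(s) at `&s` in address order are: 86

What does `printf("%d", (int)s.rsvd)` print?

[0]=0x86 (little-endian) → word 0x86
rsvd:4 @ bit 0 → (0x86>>0)&0xf = 0x6  ←
lvl:2 @ bit 4 → (0x86>>4)&0x3 = 0x0
id:1 @ bit 6 → (0x86>>6)&0x1 = 0x0
bank:1 @ bit 7 → (0x86>>7)&0x1 = 0x1
rsvd signed 4b, MSB=0: value = 6

6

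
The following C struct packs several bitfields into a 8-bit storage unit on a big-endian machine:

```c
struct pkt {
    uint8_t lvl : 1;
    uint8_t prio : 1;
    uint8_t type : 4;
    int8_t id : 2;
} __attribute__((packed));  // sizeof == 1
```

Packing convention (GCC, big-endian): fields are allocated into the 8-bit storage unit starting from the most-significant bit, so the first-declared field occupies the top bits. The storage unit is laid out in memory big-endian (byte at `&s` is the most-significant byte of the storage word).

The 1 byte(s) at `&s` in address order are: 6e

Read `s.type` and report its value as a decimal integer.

11

[0]=0x6e (big-endian) → word 0x6e
lvl [7+:1] = (word>>7) & 0x1 = 0
prio [6+:1] = (word>>6) & 0x1 = 1
type [2+:4] = (word>>2) & 0xf = 11  ←
id [0+:2] = (word>>0) & 0x3 = 2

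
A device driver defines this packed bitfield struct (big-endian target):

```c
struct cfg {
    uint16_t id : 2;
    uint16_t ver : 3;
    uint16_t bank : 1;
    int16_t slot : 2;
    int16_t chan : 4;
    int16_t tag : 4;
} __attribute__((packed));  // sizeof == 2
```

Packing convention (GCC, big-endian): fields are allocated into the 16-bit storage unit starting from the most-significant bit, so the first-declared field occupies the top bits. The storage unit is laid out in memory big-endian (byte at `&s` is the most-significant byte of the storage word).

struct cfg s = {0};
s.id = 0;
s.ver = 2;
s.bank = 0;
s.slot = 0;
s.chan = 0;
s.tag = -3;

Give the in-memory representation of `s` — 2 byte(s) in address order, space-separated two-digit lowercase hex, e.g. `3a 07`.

id:2 = 0 → 0x0 << 14 → word 0x0000
ver:3 = 2 → 0x2 << 11 → word 0x1000
bank:1 = 0 → 0x0 << 10 → word 0x1000
slot:2 = 0 → 0x0 << 8 → word 0x1000
chan:4 = 0 → 0x0 << 4 → word 0x1000
tag:4 = -3 → 0xd << 0 → word 0x100d
word = 0x100d → big-endian bytes:
  [0]=0x10  [1]=0x0d

10 0d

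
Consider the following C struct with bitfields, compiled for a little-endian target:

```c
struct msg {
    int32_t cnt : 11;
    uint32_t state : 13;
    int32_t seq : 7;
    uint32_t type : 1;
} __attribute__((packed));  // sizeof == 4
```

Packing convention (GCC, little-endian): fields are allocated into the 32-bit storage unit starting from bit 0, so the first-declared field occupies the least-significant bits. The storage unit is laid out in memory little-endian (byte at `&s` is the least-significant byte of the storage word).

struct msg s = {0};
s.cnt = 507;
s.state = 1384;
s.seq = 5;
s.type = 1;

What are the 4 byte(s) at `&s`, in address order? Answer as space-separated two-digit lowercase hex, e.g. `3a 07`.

cnt:11 = 507 → 0x1fb << 0 → word 0x000001fb
state:13 = 1384 → 0x568 << 11 → word 0x002b41fb
seq:7 = 5 → 0x5 << 24 → word 0x052b41fb
type:1 = 1 → 0x1 << 31 → word 0x852b41fb
word = 0x852b41fb → little-endian bytes:
  [0]=0xfb  [1]=0x41  [2]=0x2b  [3]=0x85

fb 41 2b 85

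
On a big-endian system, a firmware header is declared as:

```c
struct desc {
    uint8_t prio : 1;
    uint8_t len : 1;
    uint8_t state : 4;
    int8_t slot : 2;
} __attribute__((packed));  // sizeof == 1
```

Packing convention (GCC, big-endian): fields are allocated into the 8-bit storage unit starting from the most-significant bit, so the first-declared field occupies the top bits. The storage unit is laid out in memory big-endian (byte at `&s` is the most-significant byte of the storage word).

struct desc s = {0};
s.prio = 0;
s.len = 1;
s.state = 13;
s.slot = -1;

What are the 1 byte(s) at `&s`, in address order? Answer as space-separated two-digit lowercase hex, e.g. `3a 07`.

[7+:1] prio=0 & 0x1 = 0x0; word=0x00
[6+:1] len=1 & 0x1 = 0x1; word=0x40
[2+:4] state=13 & 0xf = 0xd; word=0x74
[0+:2] slot=-1 & 0x3 = 0x3; word=0x77
word = 0x77 → big-endian bytes:
  [0]=0x77

77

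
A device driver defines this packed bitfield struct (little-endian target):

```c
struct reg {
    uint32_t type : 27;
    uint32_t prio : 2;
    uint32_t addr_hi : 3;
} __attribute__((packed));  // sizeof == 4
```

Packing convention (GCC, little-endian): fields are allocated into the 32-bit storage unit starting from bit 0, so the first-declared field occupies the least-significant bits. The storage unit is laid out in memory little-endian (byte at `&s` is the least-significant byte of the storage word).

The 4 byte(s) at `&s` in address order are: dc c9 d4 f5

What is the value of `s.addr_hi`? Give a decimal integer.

[0]=0xdc [1]=0xc9 [2]=0xd4 [3]=0xf5 (little-endian) → word 0xf5d4c9dc
type [0+:27] = (word>>0) & 0x7ffffff = 97831388
prio [27+:2] = (word>>27) & 0x3 = 2
addr_hi [29+:3] = (word>>29) & 0x7 = 7  ←

7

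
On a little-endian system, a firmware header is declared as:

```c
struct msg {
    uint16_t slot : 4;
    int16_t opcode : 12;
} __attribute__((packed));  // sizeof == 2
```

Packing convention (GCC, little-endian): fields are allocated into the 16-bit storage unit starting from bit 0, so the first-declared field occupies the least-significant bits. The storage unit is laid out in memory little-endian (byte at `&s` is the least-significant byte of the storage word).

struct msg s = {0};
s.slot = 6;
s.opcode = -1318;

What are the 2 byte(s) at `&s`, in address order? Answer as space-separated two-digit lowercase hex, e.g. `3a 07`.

[0+:4] slot=6 & 0xf = 0x6; word=0x0006
[4+:12] opcode=-1318 & 0xfff = 0xada; word=0xada6
word = 0xada6 → little-endian bytes:
  [0]=0xa6  [1]=0xad

a6 ad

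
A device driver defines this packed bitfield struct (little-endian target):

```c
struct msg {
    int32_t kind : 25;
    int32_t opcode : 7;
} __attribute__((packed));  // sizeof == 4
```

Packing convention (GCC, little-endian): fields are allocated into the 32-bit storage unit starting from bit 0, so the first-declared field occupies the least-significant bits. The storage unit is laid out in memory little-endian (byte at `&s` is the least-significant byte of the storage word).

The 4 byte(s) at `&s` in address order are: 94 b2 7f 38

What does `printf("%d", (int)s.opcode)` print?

28

[0]=0x94 [1]=0xb2 [2]=0x7f [3]=0x38 (little-endian) → word 0x387fb294
kind:25 @ bit 0 → (0x387fb294>>0)&0x1ffffff = 0x7fb294
opcode:7 @ bit 25 → (0x387fb294>>25)&0x7f = 0x1c  ←
opcode signed 7b, MSB=0: value = 28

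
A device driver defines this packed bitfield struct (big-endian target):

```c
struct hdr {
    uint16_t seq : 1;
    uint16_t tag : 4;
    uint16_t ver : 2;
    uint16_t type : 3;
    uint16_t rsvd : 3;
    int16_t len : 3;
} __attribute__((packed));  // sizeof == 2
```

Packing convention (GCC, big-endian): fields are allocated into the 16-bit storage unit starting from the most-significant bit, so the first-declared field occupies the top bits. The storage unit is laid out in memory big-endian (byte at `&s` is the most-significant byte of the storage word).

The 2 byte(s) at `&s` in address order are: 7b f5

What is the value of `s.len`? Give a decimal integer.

[0]=0x7b [1]=0xf5 (big-endian) → word 0x7bf5
seq [15+:1] = (word>>15) & 0x1 = 0
tag [11+:4] = (word>>11) & 0xf = 15
ver [9+:2] = (word>>9) & 0x3 = 1
type [6+:3] = (word>>6) & 0x7 = 7
rsvd [3+:3] = (word>>3) & 0x7 = 6
len [0+:3] = (word>>0) & 0x7 = 5  ←
len signed 3b, MSB=1: 5 - 8 = -3

-3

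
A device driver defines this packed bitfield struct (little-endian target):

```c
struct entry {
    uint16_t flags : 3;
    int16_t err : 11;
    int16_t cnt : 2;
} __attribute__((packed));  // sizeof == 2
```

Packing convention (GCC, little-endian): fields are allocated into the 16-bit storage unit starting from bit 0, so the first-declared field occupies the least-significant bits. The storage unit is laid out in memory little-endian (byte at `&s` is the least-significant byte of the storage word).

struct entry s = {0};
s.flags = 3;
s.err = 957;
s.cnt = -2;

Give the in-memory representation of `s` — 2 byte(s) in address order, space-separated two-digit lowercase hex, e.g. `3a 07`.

[0+:3] flags=3 & 0x7 = 0x3; word=0x0003
[3+:11] err=957 & 0x7ff = 0x3bd; word=0x1deb
[14+:2] cnt=-2 & 0x3 = 0x2; word=0x9deb
word = 0x9deb → little-endian bytes:
  [0]=0xeb  [1]=0x9d

eb 9d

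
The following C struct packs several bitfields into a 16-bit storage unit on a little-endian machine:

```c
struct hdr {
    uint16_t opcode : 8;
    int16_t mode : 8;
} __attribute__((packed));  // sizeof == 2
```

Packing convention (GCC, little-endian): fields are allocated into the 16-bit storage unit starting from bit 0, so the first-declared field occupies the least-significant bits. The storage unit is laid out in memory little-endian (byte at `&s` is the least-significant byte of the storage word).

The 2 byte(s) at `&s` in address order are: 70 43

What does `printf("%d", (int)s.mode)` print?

67

[0]=0x70 [1]=0x43 (little-endian) → word 0x4370
opcode:8 @ bit 0 → (0x4370>>0)&0xff = 0x70
mode:8 @ bit 8 → (0x4370>>8)&0xff = 0x43  ←
mode signed 8b, MSB=0: value = 67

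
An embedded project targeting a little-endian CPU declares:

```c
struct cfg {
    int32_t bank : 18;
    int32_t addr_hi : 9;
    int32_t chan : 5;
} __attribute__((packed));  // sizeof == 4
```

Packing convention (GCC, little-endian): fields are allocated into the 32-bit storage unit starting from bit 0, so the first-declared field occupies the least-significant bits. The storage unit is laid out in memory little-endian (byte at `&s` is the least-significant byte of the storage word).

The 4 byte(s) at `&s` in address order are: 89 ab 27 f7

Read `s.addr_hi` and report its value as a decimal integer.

[0]=0x89 [1]=0xab [2]=0x27 [3]=0xf7 (little-endian) → word 0xf727ab89
bank:18 @ bit 0 → (0xf727ab89>>0)&0x3ffff = 0x3ab89
addr_hi:9 @ bit 18 → (0xf727ab89>>18)&0x1ff = 0x1c9  ←
chan:5 @ bit 27 → (0xf727ab89>>27)&0x1f = 0x1e
addr_hi signed 9b, MSB=1: 457 - 512 = -55

-55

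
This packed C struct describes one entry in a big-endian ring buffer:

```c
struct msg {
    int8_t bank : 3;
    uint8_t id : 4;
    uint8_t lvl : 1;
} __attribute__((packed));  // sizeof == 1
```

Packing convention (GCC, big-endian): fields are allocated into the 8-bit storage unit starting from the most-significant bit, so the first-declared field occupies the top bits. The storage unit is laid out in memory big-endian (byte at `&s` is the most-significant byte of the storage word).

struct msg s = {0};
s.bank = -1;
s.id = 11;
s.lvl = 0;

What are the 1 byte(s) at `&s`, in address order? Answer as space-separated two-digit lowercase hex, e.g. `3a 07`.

bank (3b) val=-1 bits=0x7 at bit 5: 0xe0
id (4b) val=11 bits=0xb at bit 1: 0xf6
lvl (1b) val=0 bits=0x0 at bit 0: 0xf6
word = 0xf6 → big-endian bytes:
  [0]=0xf6

f6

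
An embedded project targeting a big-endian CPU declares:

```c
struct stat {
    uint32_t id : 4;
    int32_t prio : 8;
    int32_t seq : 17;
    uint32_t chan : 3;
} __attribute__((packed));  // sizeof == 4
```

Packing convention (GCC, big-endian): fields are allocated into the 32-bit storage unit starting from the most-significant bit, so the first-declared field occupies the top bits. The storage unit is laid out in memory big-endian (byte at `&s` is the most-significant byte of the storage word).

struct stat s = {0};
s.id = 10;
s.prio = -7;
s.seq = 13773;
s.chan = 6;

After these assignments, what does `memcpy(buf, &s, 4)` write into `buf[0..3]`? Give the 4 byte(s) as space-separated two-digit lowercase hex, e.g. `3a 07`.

id:4 = 10 → 0xa << 28 → word 0xa0000000
prio:8 = -7 → 0xf9 << 20 → word 0xaf900000
seq:17 = 13773 → 0x35cd << 3 → word 0xaf91ae68
chan:3 = 6 → 0x6 << 0 → word 0xaf91ae6e
word = 0xaf91ae6e → big-endian bytes:
  [0]=0xaf  [1]=0x91  [2]=0xae  [3]=0x6e

af 91 ae 6e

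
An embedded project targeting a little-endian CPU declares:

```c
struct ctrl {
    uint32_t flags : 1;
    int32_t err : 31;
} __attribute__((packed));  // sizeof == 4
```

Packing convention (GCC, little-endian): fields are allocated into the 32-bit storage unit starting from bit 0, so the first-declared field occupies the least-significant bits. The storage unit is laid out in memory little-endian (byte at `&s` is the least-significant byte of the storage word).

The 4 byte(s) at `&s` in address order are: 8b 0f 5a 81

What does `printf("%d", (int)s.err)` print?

[0]=0x8b [1]=0x0f [2]=0x5a [3]=0x81 (little-endian) → word 0x815a0f8b
flags [0+:1] = (word>>0) & 0x1 = 1
err [1+:31] = (word>>1) & 0x7fffffff = 1085081541  ←
err signed 31b, MSB=1: 1085081541 - 2147483648 = -1062402107

-1062402107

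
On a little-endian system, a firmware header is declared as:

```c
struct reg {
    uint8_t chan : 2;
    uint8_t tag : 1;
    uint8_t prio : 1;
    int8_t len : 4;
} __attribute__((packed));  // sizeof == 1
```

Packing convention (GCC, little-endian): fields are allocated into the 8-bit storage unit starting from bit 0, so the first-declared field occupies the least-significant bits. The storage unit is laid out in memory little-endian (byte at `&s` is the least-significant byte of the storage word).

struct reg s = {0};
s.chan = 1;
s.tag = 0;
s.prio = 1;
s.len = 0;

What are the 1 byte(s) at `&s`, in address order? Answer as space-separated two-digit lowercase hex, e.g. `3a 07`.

chan:2 = 1 → 0x1 << 0 → word 0x01
tag:1 = 0 → 0x0 << 2 → word 0x01
prio:1 = 1 → 0x1 << 3 → word 0x09
len:4 = 0 → 0x0 << 4 → word 0x09
word = 0x09 → little-endian bytes:
  [0]=0x09

09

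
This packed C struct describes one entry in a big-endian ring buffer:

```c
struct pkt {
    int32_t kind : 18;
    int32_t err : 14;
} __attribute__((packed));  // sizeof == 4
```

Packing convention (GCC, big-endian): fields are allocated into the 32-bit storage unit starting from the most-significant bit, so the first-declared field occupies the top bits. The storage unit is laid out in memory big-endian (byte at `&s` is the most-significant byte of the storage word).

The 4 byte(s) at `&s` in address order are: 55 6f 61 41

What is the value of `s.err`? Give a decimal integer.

[0]=0x55 [1]=0x6f [2]=0x61 [3]=0x41 (big-endian) → word 0x556f6141
kind [14+:18] = (word>>14) & 0x3ffff = 87485
err [0+:14] = (word>>0) & 0x3fff = 8513  ←
err signed 14b, MSB=1: 8513 - 16384 = -7871

-7871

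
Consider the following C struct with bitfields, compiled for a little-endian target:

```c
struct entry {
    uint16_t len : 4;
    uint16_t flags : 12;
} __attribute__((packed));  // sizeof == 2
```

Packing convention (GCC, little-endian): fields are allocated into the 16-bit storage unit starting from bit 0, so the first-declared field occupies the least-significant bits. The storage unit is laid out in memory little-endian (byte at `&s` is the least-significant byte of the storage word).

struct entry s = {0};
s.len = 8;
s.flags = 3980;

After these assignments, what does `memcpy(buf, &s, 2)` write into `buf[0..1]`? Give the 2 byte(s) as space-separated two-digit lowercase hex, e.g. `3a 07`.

len:4 = 8 → 0x8 << 0 → word 0x0008
flags:12 = 3980 → 0xf8c << 4 → word 0xf8c8
word = 0xf8c8 → little-endian bytes:
  [0]=0xc8  [1]=0xf8

c8 f8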